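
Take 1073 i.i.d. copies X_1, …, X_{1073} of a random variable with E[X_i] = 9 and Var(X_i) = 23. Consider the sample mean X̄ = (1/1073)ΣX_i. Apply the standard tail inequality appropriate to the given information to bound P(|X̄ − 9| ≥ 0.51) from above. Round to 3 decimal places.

0.082

With mean and variance of each term known, Chebyshev's inequality bounds the deviation of the sum (or sample mean).
Var(X̄) = Var(X_i)/n = 23/1073 = 0.021435.
Chebyshev: P(|X̄ − 9| ≥ 0.51) ≤ Var(X̄)/(0.51)² = 23/(1073·0.51²) = 0.0824.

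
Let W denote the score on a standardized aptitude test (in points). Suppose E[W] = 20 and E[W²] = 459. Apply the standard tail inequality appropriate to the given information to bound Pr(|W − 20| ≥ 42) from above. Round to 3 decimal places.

0.033

The first two moments determine the variance, so Chebyshev's inequality is the sharpest standard bound available.
Var(W) = E[W²] − (E[W])² = 459 − 400 = 59.
Chebyshev's inequality: Pr(|W − μ| ≥ t) ≤ Var(W)/t² = 59/1764 = 0.0334.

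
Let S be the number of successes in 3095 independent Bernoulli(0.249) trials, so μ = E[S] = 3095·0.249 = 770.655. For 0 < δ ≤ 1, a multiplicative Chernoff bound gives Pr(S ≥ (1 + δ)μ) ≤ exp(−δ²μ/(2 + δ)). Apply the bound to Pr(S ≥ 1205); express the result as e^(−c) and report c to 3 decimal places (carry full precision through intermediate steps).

95.490

Write 1205 = (1 + δ)μ, so δ = 1205/770.655 − 1 = 0.563605…
Then the exponent is δ²μ/(2 + δ) = (1205 − μ)² / (μ·(2 + δ)) = 95.490143.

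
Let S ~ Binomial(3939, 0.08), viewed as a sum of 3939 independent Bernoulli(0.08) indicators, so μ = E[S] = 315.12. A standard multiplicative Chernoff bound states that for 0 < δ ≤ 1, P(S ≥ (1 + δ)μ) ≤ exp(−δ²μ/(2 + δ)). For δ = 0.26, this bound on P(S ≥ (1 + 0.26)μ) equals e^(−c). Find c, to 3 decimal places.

9.426

c = δ²μ/(2 + δ) = 0.26²·315.12/(2 + 0.26) = 9.4257.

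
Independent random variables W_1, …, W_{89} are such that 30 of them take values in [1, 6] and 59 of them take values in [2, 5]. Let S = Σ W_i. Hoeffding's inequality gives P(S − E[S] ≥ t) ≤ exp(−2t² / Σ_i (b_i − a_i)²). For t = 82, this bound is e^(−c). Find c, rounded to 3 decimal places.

10.498

Σ(b_i − a_i)² = 30·5² + 59·3² = 1281.
c = 2t² / 1281 = 2·82² / 1281 = 10.4980.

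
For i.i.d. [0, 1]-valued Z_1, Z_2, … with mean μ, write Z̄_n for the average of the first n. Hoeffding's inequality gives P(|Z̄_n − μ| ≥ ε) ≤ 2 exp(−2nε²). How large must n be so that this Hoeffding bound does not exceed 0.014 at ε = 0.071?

Require 2·exp(−2nε²) ≤ 0.014, i.e. 2nε² ≥ ln(2/0.014) = 4.961845.
So n ≥ 4.961845 / (2·0.071²) = 492.149.
The smallest integer n is 493.

493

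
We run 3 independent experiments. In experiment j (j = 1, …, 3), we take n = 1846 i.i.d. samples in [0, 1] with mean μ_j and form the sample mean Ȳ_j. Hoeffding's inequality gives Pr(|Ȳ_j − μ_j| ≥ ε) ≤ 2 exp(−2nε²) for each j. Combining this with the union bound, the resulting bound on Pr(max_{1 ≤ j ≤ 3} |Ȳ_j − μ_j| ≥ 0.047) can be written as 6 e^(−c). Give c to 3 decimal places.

Union bound over the 3 events: Pr(max_{1 ≤ j ≤ 3} |Ȳ_j − μ_j| ≥ 0.047) ≤ 3·2·exp(−2nε²) = 6 exp(−2·1846·0.047²).
So c = 2·1846·0.047² = 8.1556.

8.156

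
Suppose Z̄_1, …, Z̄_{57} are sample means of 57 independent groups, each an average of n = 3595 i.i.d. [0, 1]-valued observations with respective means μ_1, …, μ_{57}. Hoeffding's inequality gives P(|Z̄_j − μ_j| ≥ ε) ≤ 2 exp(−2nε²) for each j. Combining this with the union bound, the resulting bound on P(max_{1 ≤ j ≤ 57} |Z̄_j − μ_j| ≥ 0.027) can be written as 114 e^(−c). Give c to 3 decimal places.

5.242

Union bound over the 57 events: P(max_{1 ≤ j ≤ 57} |Z̄_j − μ_j| ≥ 0.027) ≤ 57·2·exp(−2nε²) = 114 exp(−2·3595·0.027²).
So c = 2·3595·0.027² = 5.2415.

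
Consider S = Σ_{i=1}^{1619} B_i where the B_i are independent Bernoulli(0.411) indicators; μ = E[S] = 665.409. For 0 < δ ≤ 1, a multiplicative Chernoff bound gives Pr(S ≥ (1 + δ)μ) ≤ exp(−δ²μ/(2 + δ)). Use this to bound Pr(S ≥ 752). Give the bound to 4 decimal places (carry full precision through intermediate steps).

Write 752 = (1 + δ)μ, so δ = 752/665.409 − 1 = 0.130132…
Then the exponent is δ²μ/(2 + δ) = (752 − μ)² / (μ·(2 + δ)) = 5.289935.
Bound = exp(−5.289935) = 0.00504.

0.0050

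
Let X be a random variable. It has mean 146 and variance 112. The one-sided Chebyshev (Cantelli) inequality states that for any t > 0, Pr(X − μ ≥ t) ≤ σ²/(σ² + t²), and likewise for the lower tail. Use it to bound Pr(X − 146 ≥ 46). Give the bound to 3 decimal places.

Here σ² = 112 and t = 46, so σ² + t² = 2228.
Cantelli's bound: 112/2228 = 0.0503.

0.050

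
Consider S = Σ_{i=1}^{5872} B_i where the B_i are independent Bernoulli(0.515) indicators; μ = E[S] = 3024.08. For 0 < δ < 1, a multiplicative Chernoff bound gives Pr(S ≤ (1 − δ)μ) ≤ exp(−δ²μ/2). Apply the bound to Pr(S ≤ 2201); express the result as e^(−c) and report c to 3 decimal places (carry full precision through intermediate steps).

112.011

Write 2201 = (1 − δ)μ, so δ = 1 − 2201/3024.08 = 0.2721753…
Then the exponent is δ²μ/2 = (μ − 2201)²/(2μ) = 112.011039.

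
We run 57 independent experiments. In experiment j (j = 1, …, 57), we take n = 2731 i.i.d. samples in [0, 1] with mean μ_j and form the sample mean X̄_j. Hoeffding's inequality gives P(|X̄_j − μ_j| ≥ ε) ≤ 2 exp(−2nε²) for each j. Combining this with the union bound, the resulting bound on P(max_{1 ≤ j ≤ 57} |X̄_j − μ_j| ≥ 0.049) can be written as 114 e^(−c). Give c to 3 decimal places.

13.114

Union bound over the 57 events: P(max_{1 ≤ j ≤ 57} |X̄_j − μ_j| ≥ 0.049) ≤ 57·2·exp(−2nε²) = 114 exp(−2·2731·0.049²).
So c = 2·2731·0.049² = 13.1143.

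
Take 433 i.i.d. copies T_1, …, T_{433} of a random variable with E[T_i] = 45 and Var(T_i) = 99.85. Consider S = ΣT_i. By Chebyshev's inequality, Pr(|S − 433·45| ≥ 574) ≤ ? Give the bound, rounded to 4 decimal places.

Var(S) = n·Var(T_i) = 433·99.85 = 43235.05.
Chebyshev: Pr(|S − 433·45| ≥ 574) ≤ Var(S)/574² = 43235.05/329476 = 0.1312.

0.1312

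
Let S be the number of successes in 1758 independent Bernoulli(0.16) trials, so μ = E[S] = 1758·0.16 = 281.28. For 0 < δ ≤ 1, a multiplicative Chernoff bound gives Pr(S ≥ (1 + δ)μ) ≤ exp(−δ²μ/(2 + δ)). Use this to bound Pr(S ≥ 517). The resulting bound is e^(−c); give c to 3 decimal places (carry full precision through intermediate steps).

Write 517 = (1 + δ)μ, so δ = 517/281.28 − 1 = 0.8380262…
Then the exponent is δ²μ/(2 + δ) = (517 − μ)² / (μ·(2 + δ)) = 69.604548.

69.605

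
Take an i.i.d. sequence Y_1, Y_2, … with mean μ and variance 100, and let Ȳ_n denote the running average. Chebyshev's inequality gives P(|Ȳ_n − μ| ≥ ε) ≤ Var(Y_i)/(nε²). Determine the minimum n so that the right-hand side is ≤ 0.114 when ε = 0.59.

Require 100/(n·0.59²) ≤ 0.114, i.e. n ≥ 100/(0.114·0.59²) = 2519.945.
The smallest integer n is 2520.

2520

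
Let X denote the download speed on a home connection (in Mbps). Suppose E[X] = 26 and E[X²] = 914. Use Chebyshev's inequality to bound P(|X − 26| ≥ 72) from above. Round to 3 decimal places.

0.046

Var(X) = E[X²] − (E[X])² = 914 − 676 = 238.
Chebyshev's inequality: P(|X − μ| ≥ t) ≤ Var(X)/t² = 238/5184 = 0.0459.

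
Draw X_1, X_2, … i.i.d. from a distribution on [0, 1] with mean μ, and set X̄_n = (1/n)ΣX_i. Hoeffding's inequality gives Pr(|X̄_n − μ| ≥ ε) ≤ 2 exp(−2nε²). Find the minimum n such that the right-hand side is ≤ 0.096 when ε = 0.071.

Require 2·exp(−2nε²) ≤ 0.096, i.e. 2nε² ≥ ln(2/0.096) = 3.036554.
So n ≥ 3.036554 / (2·0.071²) = 301.186.
The smallest integer n is 302.

302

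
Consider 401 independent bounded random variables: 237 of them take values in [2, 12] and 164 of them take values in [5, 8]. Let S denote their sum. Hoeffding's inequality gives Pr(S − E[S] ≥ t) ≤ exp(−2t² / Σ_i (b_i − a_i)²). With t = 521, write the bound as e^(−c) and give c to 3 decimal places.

21.563

Σ(b_i − a_i)² = 237·10² + 164·3² = 25176.
c = 2t² / 25176 = 2·521² / 25176 = 21.5635.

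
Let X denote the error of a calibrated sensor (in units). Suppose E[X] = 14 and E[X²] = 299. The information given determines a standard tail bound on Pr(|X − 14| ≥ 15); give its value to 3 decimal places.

0.458

The first two moments determine the variance, so Chebyshev's inequality is the sharpest standard bound available.
Var(X) = E[X²] − (E[X])² = 299 − 196 = 103.
Chebyshev's inequality: Pr(|X − μ| ≥ t) ≤ Var(X)/t² = 103/225 = 0.4578.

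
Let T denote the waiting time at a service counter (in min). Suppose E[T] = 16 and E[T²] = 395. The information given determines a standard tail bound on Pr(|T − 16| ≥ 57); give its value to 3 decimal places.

The first two moments determine the variance, so Chebyshev's inequality is the sharpest standard bound available.
Var(T) = E[T²] − (E[T])² = 395 − 256 = 139.
Chebyshev's inequality: Pr(|T − μ| ≥ t) ≤ Var(T)/t² = 139/3249 = 0.0428.

0.043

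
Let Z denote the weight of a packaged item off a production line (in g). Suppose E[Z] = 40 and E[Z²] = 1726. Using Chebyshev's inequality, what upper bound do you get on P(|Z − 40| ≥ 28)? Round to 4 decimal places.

Var(Z) = E[Z²] − (E[Z])² = 1726 − 1600 = 126.
Chebyshev's inequality: P(|Z − μ| ≥ t) ≤ Var(Z)/t² = 126/784 = 0.1607.

0.1607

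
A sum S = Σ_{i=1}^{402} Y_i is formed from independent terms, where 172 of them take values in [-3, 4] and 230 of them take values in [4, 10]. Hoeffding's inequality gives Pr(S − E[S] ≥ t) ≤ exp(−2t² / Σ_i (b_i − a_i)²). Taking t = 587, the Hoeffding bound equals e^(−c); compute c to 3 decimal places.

Σ(b_i − a_i)² = 172·7² + 230·6² = 16708.
c = 2t² / 16708 = 2·587² / 16708 = 41.2460.

41.246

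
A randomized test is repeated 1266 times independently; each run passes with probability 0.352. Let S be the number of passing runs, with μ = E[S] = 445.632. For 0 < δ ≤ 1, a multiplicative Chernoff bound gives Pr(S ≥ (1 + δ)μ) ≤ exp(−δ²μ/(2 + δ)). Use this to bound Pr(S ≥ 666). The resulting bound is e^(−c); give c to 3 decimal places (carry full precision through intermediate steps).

Write 666 = (1 + δ)μ, so δ = 666/445.632 − 1 = 0.4945067…
Then the exponent is δ²μ/(2 + δ) = (666 − μ)² / (μ·(2 + δ)) = 43.685370.

43.685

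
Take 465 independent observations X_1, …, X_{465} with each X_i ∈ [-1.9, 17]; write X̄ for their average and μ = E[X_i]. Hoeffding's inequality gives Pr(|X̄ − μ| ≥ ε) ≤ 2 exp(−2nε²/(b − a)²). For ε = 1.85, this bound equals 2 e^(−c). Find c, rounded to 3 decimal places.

c = 2nε²/(b − a)² = 2·465·1.85² / 18.9² = 8.9105.

8.911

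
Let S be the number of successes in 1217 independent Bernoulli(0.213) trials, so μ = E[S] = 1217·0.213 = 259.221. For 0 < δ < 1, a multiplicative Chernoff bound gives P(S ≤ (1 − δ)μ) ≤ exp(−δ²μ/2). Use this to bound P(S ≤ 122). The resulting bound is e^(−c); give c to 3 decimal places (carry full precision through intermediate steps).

Write 122 = (1 − δ)μ, so δ = 1 − 122/259.221 = 0.5293591…
Then the exponent is δ²μ/2 = (μ − 122)²/(2μ) = 36.319594.

36.320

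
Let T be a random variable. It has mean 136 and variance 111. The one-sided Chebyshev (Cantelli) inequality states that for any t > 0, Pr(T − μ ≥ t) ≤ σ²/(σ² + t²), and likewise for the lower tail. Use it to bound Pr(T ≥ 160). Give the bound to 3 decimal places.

0.162

Here σ² = 111 and t = 24, so σ² + t² = 687.
Cantelli's bound: 111/687 = 0.1616.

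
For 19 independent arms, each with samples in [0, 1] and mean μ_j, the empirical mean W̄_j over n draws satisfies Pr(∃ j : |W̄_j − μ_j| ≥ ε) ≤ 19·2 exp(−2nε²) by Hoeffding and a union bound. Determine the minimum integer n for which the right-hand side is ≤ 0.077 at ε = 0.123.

Need 2·19·exp(−2nε²) ≤ 0.077, i.e. exp(−2nε²) ≤ 0.077/38.
So 2nε² ≥ ln(38/0.077) = 6.201536.
Hence n ≥ 6.201536/(2·0.123²) = 204.955.
The smallest integer n is 205.

205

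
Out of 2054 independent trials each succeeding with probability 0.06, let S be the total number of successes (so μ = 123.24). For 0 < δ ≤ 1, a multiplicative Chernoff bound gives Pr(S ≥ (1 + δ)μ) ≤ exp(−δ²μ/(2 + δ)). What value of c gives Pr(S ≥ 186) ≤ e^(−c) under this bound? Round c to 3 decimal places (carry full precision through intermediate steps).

Write 186 = (1 + δ)μ, so δ = 186/123.24 − 1 = 0.5092502…
Then the exponent is δ²μ/(2 + δ) = (186 − μ)² / (μ·(2 + δ)) = 12.737090.

12.737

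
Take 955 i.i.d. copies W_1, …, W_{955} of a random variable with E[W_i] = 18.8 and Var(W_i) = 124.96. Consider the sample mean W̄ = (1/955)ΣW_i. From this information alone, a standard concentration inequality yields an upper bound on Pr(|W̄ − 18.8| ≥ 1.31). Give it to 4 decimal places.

0.0762

With mean and variance of each term known, Chebyshev's inequality bounds the deviation of the sum (or sample mean).
Var(W̄) = Var(W_i)/n = 124.96/955 = 0.13085.
Chebyshev: Pr(|W̄ − 18.8| ≥ 1.31) ≤ Var(W̄)/(1.31)² = 124.96/(955·1.31²) = 0.0762.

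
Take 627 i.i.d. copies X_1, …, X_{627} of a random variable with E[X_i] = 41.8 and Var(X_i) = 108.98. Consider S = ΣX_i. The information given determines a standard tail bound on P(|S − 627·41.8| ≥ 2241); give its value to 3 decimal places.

0.014

With mean and variance of each term known, Chebyshev's inequality bounds the deviation of the sum (or sample mean).
Var(S) = n·Var(X_i) = 627·108.98 = 68330.46.
Chebyshev: P(|S − 627·41.8| ≥ 2241) ≤ Var(S)/2241² = 68330.46/5022081 = 0.0136.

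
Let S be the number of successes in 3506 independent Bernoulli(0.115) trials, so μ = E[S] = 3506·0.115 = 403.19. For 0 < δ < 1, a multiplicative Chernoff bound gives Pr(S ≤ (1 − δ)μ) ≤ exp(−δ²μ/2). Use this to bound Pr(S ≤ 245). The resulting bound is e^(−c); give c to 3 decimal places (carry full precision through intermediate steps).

Write 245 = (1 − δ)μ, so δ = 1 − 245/403.19 = 0.392346…
Then the exponent is δ²μ/2 = (μ − 245)²/(2μ) = 31.032610.

31.033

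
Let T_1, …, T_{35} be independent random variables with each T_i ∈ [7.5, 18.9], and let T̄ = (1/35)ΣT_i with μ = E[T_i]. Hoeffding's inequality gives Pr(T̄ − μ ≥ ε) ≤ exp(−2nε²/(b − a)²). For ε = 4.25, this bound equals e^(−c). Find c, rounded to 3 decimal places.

c = 2nε²/(b − a)² = 2·35·4.25² / 11.4² = 9.7290.

9.729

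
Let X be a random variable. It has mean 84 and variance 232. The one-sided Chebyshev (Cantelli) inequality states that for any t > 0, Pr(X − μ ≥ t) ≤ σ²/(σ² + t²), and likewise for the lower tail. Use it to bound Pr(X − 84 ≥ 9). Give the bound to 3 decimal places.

Here σ² = 232 and t = 9, so σ² + t² = 313.
Cantelli's bound: 232/313 = 0.7412.

0.741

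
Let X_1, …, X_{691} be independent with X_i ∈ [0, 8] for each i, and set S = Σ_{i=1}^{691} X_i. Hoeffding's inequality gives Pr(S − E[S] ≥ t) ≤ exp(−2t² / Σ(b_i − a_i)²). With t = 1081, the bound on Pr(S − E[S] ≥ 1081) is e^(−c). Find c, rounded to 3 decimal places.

52.847

Σ(b_i − a_i)² = 691·(8)² = 44224.
c = 2t²/44224 = 2·1081²/44224 = 52.8474.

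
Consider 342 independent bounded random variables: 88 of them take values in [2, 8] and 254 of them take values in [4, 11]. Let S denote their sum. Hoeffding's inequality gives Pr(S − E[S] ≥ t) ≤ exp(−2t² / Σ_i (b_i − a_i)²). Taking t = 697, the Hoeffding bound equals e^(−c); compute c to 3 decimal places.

62.227

Σ(b_i − a_i)² = 88·6² + 254·7² = 15614.
c = 2t² / 15614 = 2·697² / 15614 = 62.2274.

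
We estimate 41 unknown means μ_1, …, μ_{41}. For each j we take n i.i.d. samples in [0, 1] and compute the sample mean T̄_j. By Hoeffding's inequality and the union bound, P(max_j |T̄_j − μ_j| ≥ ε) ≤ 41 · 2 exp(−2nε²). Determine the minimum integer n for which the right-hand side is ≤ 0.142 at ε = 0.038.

2202

Need 2·41·exp(−2nε²) ≤ 0.142, i.e. exp(−2nε²) ≤ 0.142/82.
So 2nε² ≥ ln(82/0.142) = 6.358647.
Hence n ≥ 6.358647/(2·0.038²) = 2201.748.
The smallest integer n is 2202.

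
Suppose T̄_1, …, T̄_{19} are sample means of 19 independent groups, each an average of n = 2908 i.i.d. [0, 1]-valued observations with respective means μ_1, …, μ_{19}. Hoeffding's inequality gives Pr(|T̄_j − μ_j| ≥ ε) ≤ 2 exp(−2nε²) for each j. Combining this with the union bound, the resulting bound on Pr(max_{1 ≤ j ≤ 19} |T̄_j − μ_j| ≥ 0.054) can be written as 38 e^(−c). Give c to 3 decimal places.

Union bound over the 19 events: Pr(max_{1 ≤ j ≤ 19} |T̄_j − μ_j| ≥ 0.054) ≤ 19·2·exp(−2nε²) = 38 exp(−2·2908·0.054²).
So c = 2·2908·0.054² = 16.9595.

16.959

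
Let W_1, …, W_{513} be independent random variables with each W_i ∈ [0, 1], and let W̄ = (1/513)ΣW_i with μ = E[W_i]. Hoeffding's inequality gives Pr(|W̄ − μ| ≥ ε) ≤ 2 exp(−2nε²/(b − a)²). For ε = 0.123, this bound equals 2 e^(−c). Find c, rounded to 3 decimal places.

c = 2nε²/(b − a)² = 2·513·0.123² / 1² = 15.5224.

15.522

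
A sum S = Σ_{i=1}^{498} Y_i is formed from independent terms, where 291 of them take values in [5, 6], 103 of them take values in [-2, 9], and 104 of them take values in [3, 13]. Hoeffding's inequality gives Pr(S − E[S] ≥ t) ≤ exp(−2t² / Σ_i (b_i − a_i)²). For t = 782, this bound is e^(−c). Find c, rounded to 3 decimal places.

Σ(b_i − a_i)² = 291·1² + 103·11² + 104·10² = 23154.
c = 2t² / 23154 = 2·782² / 23154 = 52.8223.

52.822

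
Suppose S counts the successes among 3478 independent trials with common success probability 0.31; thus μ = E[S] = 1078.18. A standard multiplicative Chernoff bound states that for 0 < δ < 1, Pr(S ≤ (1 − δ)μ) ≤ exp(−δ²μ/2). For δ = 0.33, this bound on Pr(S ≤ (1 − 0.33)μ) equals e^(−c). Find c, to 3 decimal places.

58.707

c = δ²μ/2 = 0.33²·1078.18/2 = 58.7069.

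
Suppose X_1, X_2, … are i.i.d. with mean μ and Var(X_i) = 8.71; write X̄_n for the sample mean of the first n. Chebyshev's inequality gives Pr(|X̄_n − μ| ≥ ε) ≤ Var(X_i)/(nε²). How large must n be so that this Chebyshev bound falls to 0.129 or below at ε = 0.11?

Require 8.71/(n·0.11²) ≤ 0.129, i.e. n ≥ 8.71/(0.129·0.11²) = 5580.114.
The smallest integer n is 5581.

5581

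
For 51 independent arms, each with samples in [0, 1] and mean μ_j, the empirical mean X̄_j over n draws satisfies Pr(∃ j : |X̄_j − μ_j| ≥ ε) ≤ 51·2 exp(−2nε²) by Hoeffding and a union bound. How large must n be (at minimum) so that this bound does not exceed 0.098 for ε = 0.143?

170

Need 2·51·exp(−2nε²) ≤ 0.098, i.e. exp(−2nε²) ≤ 0.098/102.
So 2nε² ≥ ln(102/0.098) = 6.947761.
Hence n ≥ 6.947761/(2·0.143²) = 169.880.
The smallest integer n is 170.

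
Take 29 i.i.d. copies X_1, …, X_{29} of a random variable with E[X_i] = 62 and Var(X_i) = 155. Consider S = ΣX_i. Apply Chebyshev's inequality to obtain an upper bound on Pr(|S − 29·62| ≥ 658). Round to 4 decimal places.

0.0104

Var(S) = n·Var(X_i) = 29·155 = 4495.
Chebyshev: Pr(|S − 29·62| ≥ 658) ≤ Var(S)/658² = 4495/432964 = 0.0104.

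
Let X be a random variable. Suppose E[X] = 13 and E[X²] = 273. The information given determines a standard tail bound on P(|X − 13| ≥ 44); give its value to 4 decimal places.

The first two moments determine the variance, so Chebyshev's inequality is the sharpest standard bound available.
Var(X) = E[X²] − (E[X])² = 273 − 169 = 104.
Chebyshev's inequality: P(|X − μ| ≥ t) ≤ Var(X)/t² = 104/1936 = 0.0537.

0.0537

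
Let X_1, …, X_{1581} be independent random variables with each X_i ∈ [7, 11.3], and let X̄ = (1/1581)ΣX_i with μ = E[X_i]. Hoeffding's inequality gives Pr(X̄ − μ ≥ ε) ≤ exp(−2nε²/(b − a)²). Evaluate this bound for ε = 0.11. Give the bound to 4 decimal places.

0.1263

Exponent: 2nε²/(b − a)² = 2·1581·0.11² / 4.3² = 2.06924.
Bound = exp(−2.06924) = 0.12628.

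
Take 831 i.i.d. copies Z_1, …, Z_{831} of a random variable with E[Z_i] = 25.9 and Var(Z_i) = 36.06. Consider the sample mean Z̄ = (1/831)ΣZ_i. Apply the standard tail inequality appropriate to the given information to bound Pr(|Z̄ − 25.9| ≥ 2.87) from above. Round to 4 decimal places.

With mean and variance of each term known, Chebyshev's inequality bounds the deviation of the sum (or sample mean).
Var(Z̄) = Var(Z_i)/n = 36.06/831 = 0.043394.
Chebyshev: Pr(|Z̄ − 25.9| ≥ 2.87) ≤ Var(Z̄)/(2.87)² = 36.06/(831·2.87²) = 0.0053.

0.0053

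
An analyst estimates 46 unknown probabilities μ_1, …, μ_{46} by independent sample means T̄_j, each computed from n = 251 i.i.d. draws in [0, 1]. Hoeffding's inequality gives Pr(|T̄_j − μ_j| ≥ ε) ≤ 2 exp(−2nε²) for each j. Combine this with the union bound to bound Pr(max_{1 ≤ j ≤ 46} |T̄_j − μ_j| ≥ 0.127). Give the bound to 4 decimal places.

Per-experiment Hoeffding bound: 2·exp(−2·251·0.127²) = 2·exp(−8.09676) = 0.00060905.
Union bound over 46 events: 46·0.00060905 = 0.02802.

0.0280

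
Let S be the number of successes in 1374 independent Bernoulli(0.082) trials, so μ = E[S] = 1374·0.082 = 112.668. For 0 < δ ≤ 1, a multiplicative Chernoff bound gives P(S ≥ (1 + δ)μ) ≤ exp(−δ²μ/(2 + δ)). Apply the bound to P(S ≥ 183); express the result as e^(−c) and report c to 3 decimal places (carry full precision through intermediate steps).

Write 183 = (1 + δ)μ, so δ = 183/112.668 − 1 = 0.6242411…
Then the exponent is δ²μ/(2 + δ) = (183 − μ)² / (μ·(2 + δ)) = 16.730218.

16.730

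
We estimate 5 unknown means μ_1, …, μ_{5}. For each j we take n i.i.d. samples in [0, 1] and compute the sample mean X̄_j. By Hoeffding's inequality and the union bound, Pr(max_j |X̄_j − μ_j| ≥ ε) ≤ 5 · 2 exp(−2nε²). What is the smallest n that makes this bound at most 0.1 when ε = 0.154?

98

Need 2·5·exp(−2nε²) ≤ 0.1, i.e. exp(−2nε²) ≤ 0.1/10.
So 2nε² ≥ ln(10/0.1) = 4.605170.
Hence n ≥ 4.605170/(2·0.154²) = 97.090.
The smallest integer n is 98.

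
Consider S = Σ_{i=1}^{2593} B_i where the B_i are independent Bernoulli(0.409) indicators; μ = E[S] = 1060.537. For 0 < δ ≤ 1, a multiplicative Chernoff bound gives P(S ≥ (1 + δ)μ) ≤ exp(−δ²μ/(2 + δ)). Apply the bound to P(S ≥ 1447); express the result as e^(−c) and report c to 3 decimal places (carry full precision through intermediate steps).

59.562

Write 1447 = (1 + δ)μ, so δ = 1447/1060.537 − 1 = 0.3644031…
Then the exponent is δ²μ/(2 + δ) = (1447 − μ)² / (μ·(2 + δ)) = 59.561893.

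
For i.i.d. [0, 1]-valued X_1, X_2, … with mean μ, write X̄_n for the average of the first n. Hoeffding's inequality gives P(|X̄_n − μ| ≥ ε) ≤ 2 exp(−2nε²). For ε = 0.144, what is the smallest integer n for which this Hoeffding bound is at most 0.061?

85

Require 2·exp(−2nε²) ≤ 0.061, i.e. 2nε² ≥ ln(2/0.061) = 3.490029.
So n ≥ 3.490029 / (2·0.144²) = 84.154.
The smallest integer n is 85.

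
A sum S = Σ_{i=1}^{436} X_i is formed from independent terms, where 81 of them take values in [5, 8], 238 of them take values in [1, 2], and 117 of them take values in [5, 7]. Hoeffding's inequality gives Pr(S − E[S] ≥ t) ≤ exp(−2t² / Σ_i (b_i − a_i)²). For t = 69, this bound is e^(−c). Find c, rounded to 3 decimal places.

6.636

Σ(b_i − a_i)² = 81·3² + 238·1² + 117·2² = 1435.
c = 2t² / 1435 = 2·69² / 1435 = 6.6355.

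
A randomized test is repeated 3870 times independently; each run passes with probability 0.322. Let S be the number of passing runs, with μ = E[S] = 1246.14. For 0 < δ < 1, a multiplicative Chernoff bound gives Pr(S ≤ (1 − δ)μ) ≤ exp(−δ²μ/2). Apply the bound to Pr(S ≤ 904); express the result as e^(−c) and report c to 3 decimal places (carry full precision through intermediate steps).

46.969

Write 904 = (1 − δ)μ, so δ = 1 − 904/1246.14 = 0.2745598…
Then the exponent is δ²μ/2 = (μ − 904)²/(2μ) = 46.968952.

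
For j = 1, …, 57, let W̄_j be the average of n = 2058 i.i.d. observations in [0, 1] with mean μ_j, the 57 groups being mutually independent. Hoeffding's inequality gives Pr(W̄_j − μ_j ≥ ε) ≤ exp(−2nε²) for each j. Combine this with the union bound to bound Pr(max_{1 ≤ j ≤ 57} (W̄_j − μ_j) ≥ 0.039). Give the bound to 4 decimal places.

0.1089

Per-experiment Hoeffding bound: exp(−2·2058·0.039²) = exp(−6.26044) = 0.0019104.
Union bound over 57 events: 57·0.0019104 = 0.10889.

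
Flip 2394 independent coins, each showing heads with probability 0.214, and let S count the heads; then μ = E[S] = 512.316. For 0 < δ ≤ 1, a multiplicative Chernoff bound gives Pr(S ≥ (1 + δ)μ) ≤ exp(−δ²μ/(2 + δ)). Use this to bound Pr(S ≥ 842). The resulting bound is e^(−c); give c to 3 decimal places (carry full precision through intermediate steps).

Write 842 = (1 + δ)μ, so δ = 842/512.316 − 1 = 0.6435169…
Then the exponent is δ²μ/(2 + δ) = (842 − μ)² / (μ·(2 + δ)) = 80.255671.

80.256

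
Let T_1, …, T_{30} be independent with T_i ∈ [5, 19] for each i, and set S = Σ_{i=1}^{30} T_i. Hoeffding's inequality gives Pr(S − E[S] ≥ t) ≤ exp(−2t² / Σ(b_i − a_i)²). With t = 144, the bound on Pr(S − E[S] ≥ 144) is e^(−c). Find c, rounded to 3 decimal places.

Σ(b_i − a_i)² = 30·(14)² = 5880.
c = 2t²/5880 = 2·144²/5880 = 7.0531.

7.053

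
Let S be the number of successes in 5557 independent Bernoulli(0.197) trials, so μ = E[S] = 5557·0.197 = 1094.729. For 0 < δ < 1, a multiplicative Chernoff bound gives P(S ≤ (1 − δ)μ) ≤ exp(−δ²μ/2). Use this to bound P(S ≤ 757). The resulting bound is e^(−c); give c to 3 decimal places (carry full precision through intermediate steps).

52.095

Write 757 = (1 − δ)μ, so δ = 1 − 757/1094.729 = 0.3085047…
Then the exponent is δ²μ/2 = (μ − 757)²/(2μ) = 52.095485.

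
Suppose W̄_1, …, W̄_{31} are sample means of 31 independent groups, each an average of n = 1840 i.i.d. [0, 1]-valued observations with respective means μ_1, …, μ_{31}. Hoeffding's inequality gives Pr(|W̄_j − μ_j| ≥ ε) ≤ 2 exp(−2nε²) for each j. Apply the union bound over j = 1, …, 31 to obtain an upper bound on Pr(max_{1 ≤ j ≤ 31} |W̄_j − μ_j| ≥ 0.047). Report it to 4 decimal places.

Per-experiment Hoeffding bound: 2·exp(−2·1840·0.047²) = 2·exp(−8.12912) = 0.00058966.
Union bound over 31 events: 31·0.00058966 = 0.01828.

0.0183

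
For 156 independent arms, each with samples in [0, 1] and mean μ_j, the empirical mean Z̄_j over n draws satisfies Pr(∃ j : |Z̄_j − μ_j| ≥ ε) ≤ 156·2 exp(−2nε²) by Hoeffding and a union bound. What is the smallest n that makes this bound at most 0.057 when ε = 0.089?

Need 2·156·exp(−2nε²) ≤ 0.057, i.e. exp(−2nε²) ≤ 0.057/312.
So 2nε² ≥ ln(312/0.057) = 8.607707.
Hence n ≥ 8.607707/(2·0.089²) = 543.347.
The smallest integer n is 544.

544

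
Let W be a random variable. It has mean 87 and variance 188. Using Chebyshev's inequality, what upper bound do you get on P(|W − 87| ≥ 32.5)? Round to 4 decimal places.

Chebyshev: P(|W − μ| ≥ t) ≤ Var(W)/t².
Bound = 188 / 1056.25 = 0.1780.

0.1780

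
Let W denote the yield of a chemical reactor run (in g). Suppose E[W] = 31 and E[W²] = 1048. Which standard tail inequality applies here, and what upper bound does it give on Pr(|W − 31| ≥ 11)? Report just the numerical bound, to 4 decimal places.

The first two moments determine the variance, so Chebyshev's inequality is the sharpest standard bound available.
Var(W) = E[W²] − (E[W])² = 1048 − 961 = 87.
Chebyshev's inequality: Pr(|W − μ| ≥ t) ≤ Var(W)/t² = 87/121 = 0.7190.

0.7190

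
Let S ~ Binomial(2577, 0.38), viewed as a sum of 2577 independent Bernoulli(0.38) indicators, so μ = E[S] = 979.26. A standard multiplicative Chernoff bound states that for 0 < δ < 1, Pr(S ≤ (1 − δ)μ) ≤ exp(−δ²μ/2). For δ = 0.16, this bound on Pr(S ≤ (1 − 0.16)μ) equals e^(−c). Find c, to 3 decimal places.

12.535

c = δ²μ/2 = 0.16²·979.26/2 = 12.5345.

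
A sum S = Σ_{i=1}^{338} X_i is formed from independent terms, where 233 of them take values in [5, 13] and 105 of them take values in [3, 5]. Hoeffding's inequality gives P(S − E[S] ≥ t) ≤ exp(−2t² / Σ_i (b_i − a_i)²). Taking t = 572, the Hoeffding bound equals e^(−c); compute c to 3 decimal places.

Σ(b_i − a_i)² = 233·8² + 105·2² = 15332.
c = 2t² / 15332 = 2·572² / 15332 = 42.6799.

42.680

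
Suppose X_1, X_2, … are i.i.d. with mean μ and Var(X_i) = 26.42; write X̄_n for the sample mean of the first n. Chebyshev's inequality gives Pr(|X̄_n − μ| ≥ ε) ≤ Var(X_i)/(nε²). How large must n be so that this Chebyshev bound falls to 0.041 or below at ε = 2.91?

77

Require 26.42/(n·2.91²) ≤ 0.041, i.e. n ≥ 26.42/(0.041·2.91²) = 76.096.
The smallest integer n is 77.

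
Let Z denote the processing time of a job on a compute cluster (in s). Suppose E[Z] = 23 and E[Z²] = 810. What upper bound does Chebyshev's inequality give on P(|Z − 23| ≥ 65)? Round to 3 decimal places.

0.067

Var(Z) = E[Z²] − (E[Z])² = 810 − 529 = 281.
Chebyshev's inequality: P(|Z − μ| ≥ t) ≤ Var(Z)/t² = 281/4225 = 0.0665.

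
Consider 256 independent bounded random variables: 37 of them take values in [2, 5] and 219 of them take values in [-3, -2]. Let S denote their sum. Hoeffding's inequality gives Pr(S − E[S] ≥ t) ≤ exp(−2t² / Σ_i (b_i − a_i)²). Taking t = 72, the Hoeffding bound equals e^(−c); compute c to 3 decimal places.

Σ(b_i − a_i)² = 37·3² + 219·1² = 552.
c = 2t² / 552 = 2·72² / 552 = 18.7826.

18.783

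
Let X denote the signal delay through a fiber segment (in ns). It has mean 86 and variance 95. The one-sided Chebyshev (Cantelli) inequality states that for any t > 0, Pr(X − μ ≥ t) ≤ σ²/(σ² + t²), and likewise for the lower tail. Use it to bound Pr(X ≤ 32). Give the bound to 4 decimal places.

0.0316

Here σ² = 95 and t = 54, so σ² + t² = 3011.
Cantelli's bound: 95/3011 = 0.0316.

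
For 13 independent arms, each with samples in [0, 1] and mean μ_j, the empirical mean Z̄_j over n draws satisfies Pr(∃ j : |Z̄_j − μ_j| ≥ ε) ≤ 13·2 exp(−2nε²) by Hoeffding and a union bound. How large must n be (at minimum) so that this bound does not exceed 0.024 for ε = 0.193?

94

Need 2·13·exp(−2nε²) ≤ 0.024, i.e. exp(−2nε²) ≤ 0.024/26.
So 2nε² ≥ ln(26/0.024) = 6.987798.
Hence n ≥ 6.987798/(2·0.193²) = 93.798.
The smallest integer n is 94.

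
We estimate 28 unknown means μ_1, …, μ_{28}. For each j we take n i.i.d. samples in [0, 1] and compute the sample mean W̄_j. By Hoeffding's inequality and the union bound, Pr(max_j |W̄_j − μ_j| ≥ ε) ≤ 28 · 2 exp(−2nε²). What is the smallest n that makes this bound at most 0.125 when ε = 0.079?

490

Need 2·28·exp(−2nε²) ≤ 0.125, i.e. exp(−2nε²) ≤ 0.125/56.
So 2nε² ≥ ln(56/0.125) = 6.104793.
Hence n ≥ 6.104793/(2·0.079²) = 489.088.
The smallest integer n is 490.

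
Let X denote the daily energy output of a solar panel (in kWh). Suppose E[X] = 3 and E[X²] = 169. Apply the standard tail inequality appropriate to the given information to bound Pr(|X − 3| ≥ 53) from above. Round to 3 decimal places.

The first two moments determine the variance, so Chebyshev's inequality is the sharpest standard bound available.
Var(X) = E[X²] − (E[X])² = 169 − 9 = 160.
Chebyshev's inequality: Pr(|X − μ| ≥ t) ≤ Var(X)/t² = 160/2809 = 0.0570.

0.057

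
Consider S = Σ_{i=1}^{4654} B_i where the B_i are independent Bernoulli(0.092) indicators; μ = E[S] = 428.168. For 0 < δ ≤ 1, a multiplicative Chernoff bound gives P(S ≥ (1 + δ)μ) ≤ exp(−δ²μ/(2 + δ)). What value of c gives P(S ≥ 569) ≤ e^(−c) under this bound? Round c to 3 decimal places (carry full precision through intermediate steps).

19.890

Write 569 = (1 + δ)μ, so δ = 569/428.168 − 1 = 0.3289176…
Then the exponent is δ²μ/(2 + δ) = (569 − μ)² / (μ·(2 + δ)) = 19.889981.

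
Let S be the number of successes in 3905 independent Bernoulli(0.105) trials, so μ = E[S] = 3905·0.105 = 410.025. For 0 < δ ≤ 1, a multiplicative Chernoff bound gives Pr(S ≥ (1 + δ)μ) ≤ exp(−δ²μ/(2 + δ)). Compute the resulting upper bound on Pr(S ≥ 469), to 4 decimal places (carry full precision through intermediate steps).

0.0191

Write 469 = (1 + δ)μ, so δ = 469/410.025 − 1 = 0.1438327…
Then the exponent is δ²μ/(2 + δ) = (469 − μ)² / (μ·(2 + δ)) = 3.956714.
Bound = exp(−3.956714) = 0.01913.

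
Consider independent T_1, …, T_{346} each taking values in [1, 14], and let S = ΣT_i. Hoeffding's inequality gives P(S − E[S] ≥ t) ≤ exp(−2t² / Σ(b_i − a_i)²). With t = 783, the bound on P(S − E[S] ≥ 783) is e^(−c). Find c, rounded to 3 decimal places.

20.970

Σ(b_i − a_i)² = 346·(13)² = 58474.
c = 2t²/58474 = 2·783²/58474 = 20.9696.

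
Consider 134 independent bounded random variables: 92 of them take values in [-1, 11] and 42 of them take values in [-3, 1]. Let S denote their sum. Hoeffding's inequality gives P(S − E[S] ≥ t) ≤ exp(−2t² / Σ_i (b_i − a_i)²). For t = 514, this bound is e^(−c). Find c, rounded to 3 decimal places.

Σ(b_i − a_i)² = 92·12² + 42·4² = 13920.
c = 2t² / 13920 = 2·514² / 13920 = 37.9592.

37.959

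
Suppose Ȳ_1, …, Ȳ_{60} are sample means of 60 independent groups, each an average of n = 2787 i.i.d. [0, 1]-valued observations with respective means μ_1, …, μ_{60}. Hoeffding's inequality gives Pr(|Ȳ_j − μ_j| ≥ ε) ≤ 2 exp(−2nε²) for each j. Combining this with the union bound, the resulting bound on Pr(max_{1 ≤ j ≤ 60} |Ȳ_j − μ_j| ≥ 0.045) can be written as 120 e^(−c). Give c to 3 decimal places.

11.287

Union bound over the 60 events: Pr(max_{1 ≤ j ≤ 60} |Ȳ_j − μ_j| ≥ 0.045) ≤ 60·2·exp(−2nε²) = 120 exp(−2·2787·0.045²).
So c = 2·2787·0.045² = 11.2873.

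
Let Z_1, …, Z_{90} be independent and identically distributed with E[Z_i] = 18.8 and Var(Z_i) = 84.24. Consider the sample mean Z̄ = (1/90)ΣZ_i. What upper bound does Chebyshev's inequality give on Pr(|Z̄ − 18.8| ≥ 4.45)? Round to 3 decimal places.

Var(Z̄) = Var(Z_i)/n = 84.24/90 = 0.936.
Chebyshev: Pr(|Z̄ − 18.8| ≥ 4.45) ≤ Var(Z̄)/(4.45)² = 84.24/(90·4.45²) = 0.0473.

0.047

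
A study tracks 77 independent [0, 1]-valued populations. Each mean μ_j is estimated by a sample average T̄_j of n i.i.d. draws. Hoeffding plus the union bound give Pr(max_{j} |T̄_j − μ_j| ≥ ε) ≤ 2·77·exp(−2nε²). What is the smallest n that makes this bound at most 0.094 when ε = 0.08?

Need 2·77·exp(−2nε²) ≤ 0.094, i.e. exp(−2nε²) ≤ 0.094/154.
So 2nε² ≥ ln(154/0.094) = 7.401413.
Hence n ≥ 7.401413/(2·0.08²) = 578.235.
The smallest integer n is 579.

579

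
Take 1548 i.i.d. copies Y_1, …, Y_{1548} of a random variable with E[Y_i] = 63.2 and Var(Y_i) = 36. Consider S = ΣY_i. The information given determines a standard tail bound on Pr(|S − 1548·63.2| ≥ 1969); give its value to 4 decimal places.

0.0144

With mean and variance of each term known, Chebyshev's inequality bounds the deviation of the sum (or sample mean).
Var(S) = n·Var(Y_i) = 1548·36 = 55728.
Chebyshev: Pr(|S − 1548·63.2| ≥ 1969) ≤ Var(S)/1969² = 55728/3876961 = 0.0144.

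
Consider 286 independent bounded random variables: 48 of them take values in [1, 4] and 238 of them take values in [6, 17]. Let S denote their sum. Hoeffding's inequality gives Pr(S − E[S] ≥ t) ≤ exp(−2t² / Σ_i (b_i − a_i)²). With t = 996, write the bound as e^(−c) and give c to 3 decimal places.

67.877

Σ(b_i − a_i)² = 48·3² + 238·11² = 29230.
c = 2t² / 29230 = 2·996² / 29230 = 67.8766.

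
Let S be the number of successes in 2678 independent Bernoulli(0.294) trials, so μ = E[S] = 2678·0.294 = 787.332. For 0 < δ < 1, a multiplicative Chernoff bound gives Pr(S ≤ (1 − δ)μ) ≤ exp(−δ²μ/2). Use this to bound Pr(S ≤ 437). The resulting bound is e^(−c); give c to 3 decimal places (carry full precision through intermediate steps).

Write 437 = (1 − δ)μ, so δ = 1 − 437/787.332 = 0.444961…
Then the exponent is δ²μ/2 = (μ − 437)²/(2μ) = 77.942031.

77.942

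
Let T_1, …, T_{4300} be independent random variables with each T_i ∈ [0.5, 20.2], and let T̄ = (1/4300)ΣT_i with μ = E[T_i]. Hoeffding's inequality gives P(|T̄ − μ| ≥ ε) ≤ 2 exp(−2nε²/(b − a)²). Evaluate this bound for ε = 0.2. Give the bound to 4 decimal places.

0.8243

Exponent: 2nε²/(b − a)² = 2·4300·0.2² / 19.7² = 0.88639.
Bound = 2·exp(−0.88639) = 0.82428.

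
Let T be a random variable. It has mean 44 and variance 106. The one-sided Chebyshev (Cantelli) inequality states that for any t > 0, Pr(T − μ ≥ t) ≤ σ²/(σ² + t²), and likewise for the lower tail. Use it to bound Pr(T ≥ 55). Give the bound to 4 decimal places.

0.4670

Here σ² = 106 and t = 11, so σ² + t² = 227.
Cantelli's bound: 106/227 = 0.4670.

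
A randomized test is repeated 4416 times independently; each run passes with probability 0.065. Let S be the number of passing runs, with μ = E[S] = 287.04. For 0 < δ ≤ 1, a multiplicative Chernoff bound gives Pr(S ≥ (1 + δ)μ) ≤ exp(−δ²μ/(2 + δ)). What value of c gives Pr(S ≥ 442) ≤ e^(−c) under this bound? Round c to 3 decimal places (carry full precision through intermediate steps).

Write 442 = (1 + δ)μ, so δ = 442/287.04 − 1 = 0.5398551…
Then the exponent is δ²μ/(2 + δ) = (442 − μ)² / (μ·(2 + δ)) = 32.937290.

32.937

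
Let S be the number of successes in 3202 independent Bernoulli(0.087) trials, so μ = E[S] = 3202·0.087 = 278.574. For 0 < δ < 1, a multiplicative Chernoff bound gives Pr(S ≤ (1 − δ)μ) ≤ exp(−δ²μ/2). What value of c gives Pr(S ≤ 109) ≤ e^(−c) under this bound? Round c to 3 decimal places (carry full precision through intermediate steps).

51.612

Write 109 = (1 − δ)μ, so δ = 1 − 109/278.574 = 0.6087216…
Then the exponent is δ²μ/2 = (μ − 109)²/(2μ) = 51.611675.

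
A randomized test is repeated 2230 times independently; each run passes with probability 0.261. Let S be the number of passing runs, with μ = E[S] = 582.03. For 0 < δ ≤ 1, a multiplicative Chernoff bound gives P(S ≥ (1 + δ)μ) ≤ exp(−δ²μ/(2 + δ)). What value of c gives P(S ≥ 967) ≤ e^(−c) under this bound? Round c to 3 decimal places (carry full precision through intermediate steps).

Write 967 = (1 + δ)μ, so δ = 967/582.03 − 1 = 0.6614264…
Then the exponent is δ²μ/(2 + δ) = (967 − μ)² / (μ·(2 + δ)) = 95.674003.

95.674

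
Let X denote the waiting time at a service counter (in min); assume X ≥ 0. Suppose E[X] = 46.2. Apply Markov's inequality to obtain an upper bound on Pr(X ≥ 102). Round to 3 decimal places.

Markov's inequality: for a non-negative random variable, Pr(X ≥ a) ≤ E[X]/a.
Here E[X] = 46.2 and a = 102, so the bound is 46.2/102 = 0.4529.

0.453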